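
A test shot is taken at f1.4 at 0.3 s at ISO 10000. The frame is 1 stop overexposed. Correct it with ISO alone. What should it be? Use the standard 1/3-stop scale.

Overexposed by 1 stop → need 1 stop darker.
ISO: 10000 → 8000 → 6400 → 5000.

ISO 5000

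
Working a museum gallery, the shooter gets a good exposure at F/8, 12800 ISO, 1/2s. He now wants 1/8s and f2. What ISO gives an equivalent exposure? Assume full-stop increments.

ISO 3200

Shutter speed: 1/2 → 1/4 → 1/8 — 2 stops shorter (darker).
Aperture: f/8 → f/5.6 → f/4 → f/2.8 → f/2 — 4 stops larger aperture (brighter).
Net change so far: 2 stops brighter. Offset with the ISO: 12800 → 6400 → 3200.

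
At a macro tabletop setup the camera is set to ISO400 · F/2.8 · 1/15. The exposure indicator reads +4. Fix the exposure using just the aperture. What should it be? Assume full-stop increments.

Overexposed by 4 stops → need 4 stops darker.
Aperture: f/2.8 → f/4 → f/5.6 → f/8 → f/11.

f/11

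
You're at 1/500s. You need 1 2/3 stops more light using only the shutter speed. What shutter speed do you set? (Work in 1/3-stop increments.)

1/160s

Shutter speed: 1/500 → 1/400 → 1/320 → 1/250 → 1/200 → 1/160 — 1 2/3 stops longer (brighter).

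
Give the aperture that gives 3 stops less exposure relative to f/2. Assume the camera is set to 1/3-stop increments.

Aperture: f/2 → f/2.2 → f/2.5 → f/2.8 → f/3.2 → f/3.5 → f/4 → f/4.5 → f/5 → f/5.6 — 3 stops narrower (darker).

f/5.6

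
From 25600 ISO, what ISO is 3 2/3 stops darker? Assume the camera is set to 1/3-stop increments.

ISO: 25600 → 20000 → 16000 → 12800 → 10000 → 8000 → 6400 → 5000 → 4000 → 3200 → 2500 → 2000 — 3 2/3 stops lower (darker).

ISO 2000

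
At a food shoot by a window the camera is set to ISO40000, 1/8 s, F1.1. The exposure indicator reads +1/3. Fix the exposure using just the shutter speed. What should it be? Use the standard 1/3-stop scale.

1/10s

Overexposed by 1/3 stop → need 1/3 stop darker.
Shutter speed: 1/8 → 1/10.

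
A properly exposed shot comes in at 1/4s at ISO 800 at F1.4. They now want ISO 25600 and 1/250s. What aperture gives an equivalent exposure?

f/1.0

ISO: 800 → 1600 → 3200 → 6400 → 12800 → 25600 — 5 stops raised (brighter).
Shutter speed: 1/4 → 1/8 → 1/15 → 1/30 → 1/60 → 1/125 → 1/250 — 6 stops faster (darker).
Net change so far: 1 stop darker. Offset with the aperture: f/1.4 → f/1.0.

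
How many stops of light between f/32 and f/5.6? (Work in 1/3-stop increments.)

f/32 → f/29 → f/25 → f/22 → f/20 → f/18 → f/16 → f/14 → f/13 → f/11 → f/10 → f/9 → f/8 → f/7.1 → f/6.3 → f/5.6 — count the steps: 15 third-stops = 5 stops.

5 stops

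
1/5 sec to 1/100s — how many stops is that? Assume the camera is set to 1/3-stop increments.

1/5 → 1/6 → 1/8 → 1/10 → 1/13 → 1/15 → 1/20 → 1/25 → 1/30 → 1/40 → 1/50 → 1/60 → 1/80 → 1/100 — count the steps: 13 third-stops = 4 1/3 stops.

4 1/3 stops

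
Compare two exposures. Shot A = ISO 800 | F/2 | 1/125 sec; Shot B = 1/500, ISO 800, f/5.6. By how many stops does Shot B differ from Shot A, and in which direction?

Aperture: f/2 → f/2.8 → f/4 → f/5.6 — 3 stops narrower (darker).
Shutter speed: 1/125 → 1/250 → 1/500 — 2 stops shorter (darker).
ISO: unchanged.
Net: −3 −2 = −5 stops.

5 stops darker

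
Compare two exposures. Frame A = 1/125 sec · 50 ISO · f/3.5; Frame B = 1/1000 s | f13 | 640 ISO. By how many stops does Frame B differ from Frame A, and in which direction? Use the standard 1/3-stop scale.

Aperture: f/3.5 → f/4 → f/4.5 → f/5 → f/5.6 → f/6.3 → f/7.1 → f/8 → f/9 → f/10 → f/11 → f/13 — 3 2/3 stops smaller aperture (darker).
Shutter speed: 1/125 → 1/160 → 1/200 → 1/250 → 1/320 → 1/400 → 1/500 → 1/640 → 1/800 → 1/1000 — 3 stops faster (darker).
ISO: 50 → 64 → 80 → 100 → 125 → 160 → 200 → 250 → 320 → 400 → 500 → 640 — 3 2/3 stops higher (brighter).
Net: −3 2/3 −3 +3 2/3 = −3 stops.

3 stops darker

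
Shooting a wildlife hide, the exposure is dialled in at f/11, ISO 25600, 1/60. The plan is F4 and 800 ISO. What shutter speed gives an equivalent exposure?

1/15s

Aperture: f/11 → f/8 → f/5.6 → f/4 — 3 stops larger aperture (brighter).
ISO: 25600 → 12800 → 6400 → 3200 → 1600 → 800 — 5 stops dropped (darker).
Net change so far: 2 stops darker. Offset with the shutter speed: 1/60 → 1/30 → 1/15.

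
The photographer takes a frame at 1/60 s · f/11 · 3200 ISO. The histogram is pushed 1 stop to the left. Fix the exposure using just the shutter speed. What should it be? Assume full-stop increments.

1/30s

Underexposed by 1 stop → need 1 stop brighter.
Shutter speed: 1/60 → 1/30.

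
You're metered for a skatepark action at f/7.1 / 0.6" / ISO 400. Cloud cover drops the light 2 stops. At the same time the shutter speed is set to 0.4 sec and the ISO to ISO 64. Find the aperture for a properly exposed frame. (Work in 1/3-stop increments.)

f/1.1

Scene light: 2 stops darker.
Shutter speed: 0.6 → 0.5 → 0.4 — 2/3 stop shorter (darker).
ISO: 400 → 320 → 250 → 200 → 160 → 125 → 100 → 80 → 64 — 2 2/3 stops lower (darker).
Net so far: 5 1/3 stops darker. Aperture: f/7.1 → f/6.3 → f/5.6 → f/5 → f/4.5 → f/4 → f/3.5 → f/3.2 → f/2.8 → f/2.5 → f/2.2 → f/2 → f/1.8 → f/1.6 → f/1.4 → f/1.2 → f/1.1.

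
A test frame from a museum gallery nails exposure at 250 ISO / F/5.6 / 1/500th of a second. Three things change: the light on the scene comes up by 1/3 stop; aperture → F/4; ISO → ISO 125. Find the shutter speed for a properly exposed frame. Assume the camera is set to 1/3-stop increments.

Scene light: 1/3 stop brighter.
Aperture: f/5.6 → f/5 → f/4.5 → f/4 — 1 stop larger aperture (brighter).
ISO: 250 → 200 → 160 → 125 — 1 stop dropped (darker).
Net so far: 1/3 stop brighter. Shutter speed: 1/500 → 1/640.

1/640s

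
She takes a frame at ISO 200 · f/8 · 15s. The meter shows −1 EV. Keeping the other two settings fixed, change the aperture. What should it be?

Underexposed by 1 stop → need 1 stop brighter.
Aperture: f/8 → f/5.6.

f/5.6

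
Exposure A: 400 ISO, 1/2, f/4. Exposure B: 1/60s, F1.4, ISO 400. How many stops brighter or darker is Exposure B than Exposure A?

Aperture: f/4 → f/2.8 → f/2 → f/1.4 — 3 stops larger aperture (brighter).
Shutter speed: 1/2 → 1/4 → 1/8 → 1/15 → 1/30 → 1/60 — 5 stops shorter (darker).
ISO: unchanged.
Net: +3 −5 = −2 stops.

2 stops darker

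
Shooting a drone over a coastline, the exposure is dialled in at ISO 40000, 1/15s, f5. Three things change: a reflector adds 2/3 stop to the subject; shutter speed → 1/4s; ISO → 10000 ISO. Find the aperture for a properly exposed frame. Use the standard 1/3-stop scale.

Scene light: 2/3 stop brighter.
Shutter speed: 1/15 → 1/13 → 1/10 → 1/8 → 1/6 → 1/5 → 1/4 — 2 stops slower (brighter).
ISO: 40000 → 32000 → 25600 → 20000 → 16000 → 12800 → 10000 — 2 stops lower (darker).
Net so far: 2/3 stop brighter. Aperture: f/5 → f/5.6 → f/6.3.

f/6.3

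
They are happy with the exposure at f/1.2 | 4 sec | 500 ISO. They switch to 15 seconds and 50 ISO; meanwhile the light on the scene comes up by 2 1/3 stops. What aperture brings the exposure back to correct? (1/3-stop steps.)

f/1.8

Scene light: 2 1/3 stops brighter.
Shutter speed: 4 → 5 → 6 → 8 → 10 → 13 → 15 — 2 stops slower (brighter).
ISO: 500 → 400 → 320 → 250 → 200 → 160 → 125 → 100 → 80 → 64 → 50 — 3 1/3 stops dropped (darker).
Net so far: 1 stop brighter. Aperture: f/1.2 → f/1.4 → f/1.6 → f/1.8.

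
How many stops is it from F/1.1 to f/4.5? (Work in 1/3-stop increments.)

f/1.1 → f/1.2 → f/1.4 → f/1.6 → f/1.8 → f/2 → f/2.2 → f/2.5 → f/2.8 → f/3.2 → f/3.5 → f/4 → f/4.5 — count the steps: 12 third-stops = 4 stops.

4 stops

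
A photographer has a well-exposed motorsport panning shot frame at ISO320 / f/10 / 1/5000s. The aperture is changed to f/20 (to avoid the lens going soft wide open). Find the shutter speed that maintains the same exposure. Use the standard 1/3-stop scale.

Aperture: f/10 → f/11 → f/13 → f/14 → f/16 → f/18 → f/20 — 2 stops stopped down (darker).
Need 2 stops brighter from the shutter speed: 1/5000 → 1/4000 → 1/3200 → 1/2500 → 1/2000 → 1/1600 → 1/1250.

1/1250s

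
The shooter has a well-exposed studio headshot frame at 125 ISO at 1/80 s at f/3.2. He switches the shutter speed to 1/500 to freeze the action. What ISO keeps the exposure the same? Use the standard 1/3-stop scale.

ISO 800

Shutter speed: 1/80 → 1/100 → 1/125 → 1/160 → 1/200 → 1/250 → 1/320 → 1/400 → 1/500 — 2 2/3 stops faster (darker).
Need 2 2/3 stops brighter from the ISO: 125 → 160 → 200 → 250 → 320 → 400 → 500 → 640 → 800.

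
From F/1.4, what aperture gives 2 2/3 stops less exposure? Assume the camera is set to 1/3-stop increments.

Aperture: f/1.4 → f/1.6 → f/1.8 → f/2 → f/2.2 → f/2.5 → f/2.8 → f/3.2 → f/3.5 — 2 2/3 stops narrower (darker).

f/3.5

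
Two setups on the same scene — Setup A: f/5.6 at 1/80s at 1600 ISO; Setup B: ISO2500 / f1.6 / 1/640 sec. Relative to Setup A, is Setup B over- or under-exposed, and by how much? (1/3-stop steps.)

1 1/3 stops brighter

Aperture: f/5.6 → f/5 → f/4.5 → f/4 → f/3.5 → f/3.2 → f/2.8 → f/2.5 → f/2.2 → f/2 → f/1.8 → f/1.6 — 3 2/3 stops wider (brighter).
Shutter speed: 1/80 → 1/100 → 1/125 → 1/160 → 1/200 → 1/250 → 1/320 → 1/400 → 1/500 → 1/640 — 3 stops faster (darker).
ISO: 1600 → 2000 → 2500 — 2/3 stop raised (brighter).
Net: +3 2/3 −3 +2/3 = +1 1/3 stops.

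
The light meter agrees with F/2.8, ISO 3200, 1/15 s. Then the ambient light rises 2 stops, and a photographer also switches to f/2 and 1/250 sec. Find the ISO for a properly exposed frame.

Scene light: 2 stops brighter.
Aperture: f/2.8 → f/2 — 1 stop larger aperture (brighter).
Shutter speed: 1/15 → 1/30 → 1/60 → 1/125 → 1/250 — 4 stops shorter (darker).
Net so far: 1 stop darker. ISO: 3200 → 6400.

ISO 6400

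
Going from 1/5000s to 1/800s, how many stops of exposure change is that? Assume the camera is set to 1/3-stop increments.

1/5000 → 1/4000 → 1/3200 → 1/2500 → 1/2000 → 1/1600 → 1/1250 → 1/1000 → 1/800 — count the steps: 8 third-stops = 2 2/3 stops.

2 2/3 stops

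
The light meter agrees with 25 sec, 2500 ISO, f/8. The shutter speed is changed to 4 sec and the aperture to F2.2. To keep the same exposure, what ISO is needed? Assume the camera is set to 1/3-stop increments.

Shutter speed: 25 → 20 → 15 → 13 → 10 → 8 → 6 → 5 → 4 — 2 2/3 stops faster (darker).
Aperture: f/8 → f/7.1 → f/6.3 → f/5.6 → f/5 → f/4.5 → f/4 → f/3.5 → f/3.2 → f/2.8 → f/2.5 → f/2.2 — 3 2/3 stops opened up (brighter).
Net change so far: 1 stop brighter. Offset with the ISO: 2500 → 2000 → 1600 → 1250.

ISO 1250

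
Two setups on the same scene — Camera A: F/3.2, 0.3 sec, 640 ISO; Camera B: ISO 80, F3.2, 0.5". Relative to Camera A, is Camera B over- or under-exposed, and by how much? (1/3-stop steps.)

2 1/3 stops darker

Aperture: unchanged.
Shutter speed: 0.3 → 0.4 → 0.5 — 2/3 stop slower (brighter).
ISO: 640 → 500 → 400 → 320 → 250 → 200 → 160 → 125 → 100 → 80 — 3 stops lower (darker).
Net: +2/3 −3 = −2 1/3 stops.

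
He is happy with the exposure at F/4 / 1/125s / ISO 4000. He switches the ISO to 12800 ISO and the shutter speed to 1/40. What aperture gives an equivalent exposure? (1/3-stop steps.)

f/13

ISO: 4000 → 5000 → 6400 → 8000 → 10000 → 12800 — 1 2/3 stops raised (brighter).
Shutter speed: 1/125 → 1/100 → 1/80 → 1/60 → 1/50 → 1/40 — 1 2/3 stops slower (brighter).
Net change so far: 3 1/3 stops brighter. Offset with the aperture: f/4 → f/4.5 → f/5 → f/5.6 → f/6.3 → f/7.1 → f/8 → f/9 → f/10 → f/11 → f/13.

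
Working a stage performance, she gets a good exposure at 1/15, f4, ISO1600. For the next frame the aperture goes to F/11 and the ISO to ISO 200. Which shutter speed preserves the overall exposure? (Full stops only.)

Aperture: f/4 → f/5.6 → f/8 → f/11 — 3 stops smaller aperture (darker).
ISO: 1600 → 800 → 400 → 200 — 3 stops lower (darker).
Net change so far: 6 stops darker. Offset with the shutter speed: 1/15 → 1/8 → 1/4 → 1/2 → 1 → 2 → 4.

4 s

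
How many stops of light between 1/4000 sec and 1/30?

7 stops

1/4000 → 1/2000 → 1/1000 → 1/500 → 1/250 → 1/125 → 1/60 → 1/30 — count the steps: 7 stops.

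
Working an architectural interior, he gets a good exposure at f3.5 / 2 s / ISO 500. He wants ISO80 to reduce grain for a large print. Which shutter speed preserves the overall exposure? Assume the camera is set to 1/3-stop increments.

13 s

ISO: 500 → 400 → 320 → 250 → 200 → 160 → 125 → 100 → 80 — 2 2/3 stops lower (darker).
Need 2 2/3 stops brighter from the shutter speed: 2 → 2.5 → 3.2 → 4 → 5 → 6 → 8 → 10 → 13.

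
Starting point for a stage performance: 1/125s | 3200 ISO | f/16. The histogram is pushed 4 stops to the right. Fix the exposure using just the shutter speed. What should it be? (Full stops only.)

1/2000s

Overexposed by 4 stops → need 4 stops darker.
Shutter speed: 1/125 → 1/250 → 1/500 → 1/1000 → 1/2000.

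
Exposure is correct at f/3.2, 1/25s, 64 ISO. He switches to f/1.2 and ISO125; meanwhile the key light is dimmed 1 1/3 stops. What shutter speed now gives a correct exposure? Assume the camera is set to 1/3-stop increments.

Scene light: 1 1/3 stops darker.
Aperture: f/3.2 → f/2.8 → f/2.5 → f/2.2 → f/2 → f/1.8 → f/1.6 → f/1.4 → f/1.2 — 2 2/3 stops opened up (brighter).
ISO: 64 → 80 → 100 → 125 — 1 stop higher (brighter).
Net so far: 2 1/3 stops brighter. Shutter speed: 1/25 → 1/30 → 1/40 → 1/50 → 1/60 → 1/80 → 1/100 → 1/125.

1/125s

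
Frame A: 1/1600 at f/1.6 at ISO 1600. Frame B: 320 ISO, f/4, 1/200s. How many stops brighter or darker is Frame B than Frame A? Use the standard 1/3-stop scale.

2 stops darker

Aperture: f/1.6 → f/1.8 → f/2 → f/2.2 → f/2.5 → f/2.8 → f/3.2 → f/3.5 → f/4 — 2 2/3 stops stopped down (darker).
Shutter speed: 1/1600 → 1/1250 → 1/1000 → 1/800 → 1/640 → 1/500 → 1/400 → 1/320 → 1/250 → 1/200 — 3 stops slower (brighter).
ISO: 1600 → 1250 → 1000 → 800 → 640 → 500 → 400 → 320 — 2 1/3 stops dropped (darker).
Net: −2 2/3 +3 −2 1/3 = −2 stops.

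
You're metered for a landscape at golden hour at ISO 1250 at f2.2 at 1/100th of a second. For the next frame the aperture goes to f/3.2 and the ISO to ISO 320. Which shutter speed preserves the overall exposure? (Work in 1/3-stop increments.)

1/13s

Aperture: f/2.2 → f/2.5 → f/2.8 → f/3.2 — 1 stop stopped down (darker).
ISO: 1250 → 1000 → 800 → 640 → 500 → 400 → 320 — 2 stops dropped (darker).
Net change so far: 3 stops darker. Offset with the shutter speed: 1/100 → 1/80 → 1/60 → 1/50 → 1/40 → 1/30 → 1/25 → 1/20 → 1/15 → 1/13.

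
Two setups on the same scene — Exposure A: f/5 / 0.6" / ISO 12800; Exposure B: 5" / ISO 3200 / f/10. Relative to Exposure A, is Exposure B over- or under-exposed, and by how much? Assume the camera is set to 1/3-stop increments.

1 stop darker

Aperture: f/5 → f/5.6 → f/6.3 → f/7.1 → f/8 → f/9 → f/10 — 2 stops smaller aperture (darker).
Shutter speed: 0.6 → 0.8 → 1 → 1.3 → 1.6 → 2 → 2.5 → 3.2 → 4 → 5 — 3 stops longer (brighter).
ISO: 12800 → 10000 → 8000 → 6400 → 5000 → 4000 → 3200 — 2 stops dropped (darker).
Net: −2 +3 −2 = −1 stop.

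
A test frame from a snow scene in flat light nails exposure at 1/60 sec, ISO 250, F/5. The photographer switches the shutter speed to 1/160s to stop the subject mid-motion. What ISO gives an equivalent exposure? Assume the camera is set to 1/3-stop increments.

Shutter speed: 1/60 → 1/80 → 1/100 → 1/125 → 1/160 — 1 1/3 stops faster (darker).
Need 1 1/3 stops brighter from the ISO: 250 → 320 → 400 → 500 → 640.

ISO 640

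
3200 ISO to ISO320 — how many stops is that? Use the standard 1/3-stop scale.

3 1/3 stops

3200 → 2500 → 2000 → 1600 → 1250 → 1000 → 800 → 640 → 500 → 400 → 320 — count the steps: 10 third-stops = 3 1/3 stops.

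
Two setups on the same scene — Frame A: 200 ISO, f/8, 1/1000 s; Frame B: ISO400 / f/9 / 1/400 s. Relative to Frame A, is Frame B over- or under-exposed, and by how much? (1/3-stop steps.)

Aperture: f/8 → f/9 — 1/3 stop stopped down (darker).
Shutter speed: 1/1000 → 1/800 → 1/640 → 1/500 → 1/400 — 1 1/3 stops slower (brighter).
ISO: 200 → 250 → 320 → 400 — 1 stop higher (brighter).
Net: −1/3 +1 1/3 +1 = +2 stops.

2 stops brighter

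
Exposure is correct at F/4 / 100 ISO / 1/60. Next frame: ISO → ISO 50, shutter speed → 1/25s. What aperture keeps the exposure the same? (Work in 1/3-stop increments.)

ISO: 100 → 80 → 64 → 50 — 1 stop dropped (darker).
Shutter speed: 1/60 → 1/50 → 1/40 → 1/30 → 1/25 — 1 1/3 stops longer (brighter).
Net change so far: 1/3 stop brighter. Offset with the aperture: f/4 → f/4.5.

f/4.5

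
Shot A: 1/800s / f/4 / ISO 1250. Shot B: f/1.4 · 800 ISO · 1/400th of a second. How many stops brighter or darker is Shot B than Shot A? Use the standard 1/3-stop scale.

Aperture: f/4 → f/3.5 → f/3.2 → f/2.8 → f/2.5 → f/2.2 → f/2 → f/1.8 → f/1.6 → f/1.4 — 3 stops opened up (brighter).
Shutter speed: 1/800 → 1/640 → 1/500 → 1/400 — 1 stop longer (brighter).
ISO: 1250 → 1000 → 800 — 2/3 stop dropped (darker).
Net: +3 +1 −2/3 = +3 1/3 stops.

3 1/3 stops brighter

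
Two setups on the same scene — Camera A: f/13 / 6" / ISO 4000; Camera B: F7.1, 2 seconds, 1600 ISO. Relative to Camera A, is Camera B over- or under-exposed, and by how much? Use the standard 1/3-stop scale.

Aperture: f/13 → f/11 → f/10 → f/9 → f/8 → f/7.1 — 1 2/3 stops opened up (brighter).
Shutter speed: 6 → 5 → 4 → 3.2 → 2.5 → 2 — 1 2/3 stops shorter (darker).
ISO: 4000 → 3200 → 2500 → 2000 → 1600 — 1 1/3 stops dropped (darker).
Net: +1 2/3 −1 2/3 −1 1/3 = −1 1/3 stops.

1 1/3 stops darker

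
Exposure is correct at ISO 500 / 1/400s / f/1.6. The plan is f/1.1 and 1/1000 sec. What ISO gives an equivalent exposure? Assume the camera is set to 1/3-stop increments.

Aperture: f/1.6 → f/1.4 → f/1.2 → f/1.1 — 1 stop wider (brighter).
Shutter speed: 1/400 → 1/500 → 1/640 → 1/800 → 1/1000 — 1 1/3 stops faster (darker).
Net change so far: 1/3 stop darker. Offset with the ISO: 500 → 640.

ISO 640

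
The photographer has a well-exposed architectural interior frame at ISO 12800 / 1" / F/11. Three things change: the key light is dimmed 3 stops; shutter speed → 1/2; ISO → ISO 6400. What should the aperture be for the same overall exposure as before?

Scene light: 3 stops darker.
Shutter speed: 1 → 1/2 — 1 stop shorter (darker).
ISO: 12800 → 6400 — 1 stop lower (darker).
Net so far: 5 stops darker. Aperture: f/11 → f/8 → f/5.6 → f/4 → f/2.8 → f/2.

f/2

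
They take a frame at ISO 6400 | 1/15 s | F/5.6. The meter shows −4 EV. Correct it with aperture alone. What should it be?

f/1.4

Underexposed by 4 stops → need 4 stops brighter.
Aperture: f/5.6 → f/4 → f/2.8 → f/2 → f/1.4.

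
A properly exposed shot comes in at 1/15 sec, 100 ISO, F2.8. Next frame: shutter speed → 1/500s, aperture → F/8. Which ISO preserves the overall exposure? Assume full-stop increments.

Shutter speed: 1/15 → 1/30 → 1/60 → 1/125 → 1/250 → 1/500 — 5 stops shorter (darker).
Aperture: f/2.8 → f/4 → f/5.6 → f/8 — 3 stops narrower (darker).
Net change so far: 8 stops darker. Offset with the ISO: 100 → 200 → 400 → 800 → 1600 → 3200 → 6400 → 12800 → 25600.

ISO 25600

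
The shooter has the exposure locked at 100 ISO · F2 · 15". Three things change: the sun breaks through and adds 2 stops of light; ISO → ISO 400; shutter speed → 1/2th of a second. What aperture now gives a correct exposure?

Scene light: 2 stops brighter.
ISO: 100 → 200 → 400 — 2 stops higher (brighter).
Shutter speed: 15 → 8 → 4 → 2 → 1 → 1/2 — 5 stops faster (darker).
Net so far: 1 stop darker. Aperture: f/2 → f/1.4.

f/1.4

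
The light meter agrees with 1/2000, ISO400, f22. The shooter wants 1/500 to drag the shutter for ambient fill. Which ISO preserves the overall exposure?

ISO 100

Shutter speed: 1/2000 → 1/1000 → 1/500 — 2 stops slower (brighter).
Need 2 stops darker from the ISO: 400 → 200 → 100.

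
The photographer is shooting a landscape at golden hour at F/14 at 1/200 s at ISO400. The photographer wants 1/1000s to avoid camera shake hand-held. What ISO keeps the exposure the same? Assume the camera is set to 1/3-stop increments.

ISO 2000

Shutter speed: 1/200 → 1/250 → 1/320 → 1/400 → 1/500 → 1/640 → 1/800 → 1/1000 — 2 1/3 stops shorter (darker).
Need 2 1/3 stops brighter from the ISO: 400 → 500 → 640 → 800 → 1000 → 1250 → 1600 → 2000.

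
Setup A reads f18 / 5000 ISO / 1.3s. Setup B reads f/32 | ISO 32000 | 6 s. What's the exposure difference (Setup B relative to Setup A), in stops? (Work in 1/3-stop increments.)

Aperture: f/18 → f/20 → f/22 → f/25 → f/29 → f/32 — 1 2/3 stops stopped down (darker).
Shutter speed: 1.3 → 1.6 → 2 → 2.5 → 3.2 → 4 → 5 → 6 — 2 1/3 stops slower (brighter).
ISO: 5000 → 6400 → 8000 → 10000 → 12800 → 16000 → 20000 → 25600 → 32000 — 2 2/3 stops raised (brighter).
Net: −1 2/3 +2 1/3 +2 2/3 = +3 1/3 stops.

3 1/3 stops brighter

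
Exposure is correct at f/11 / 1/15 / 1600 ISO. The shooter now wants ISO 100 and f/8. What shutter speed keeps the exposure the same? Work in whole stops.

1/2s

ISO: 1600 → 800 → 400 → 200 → 100 — 4 stops dropped (darker).
Aperture: f/11 → f/8 — 1 stop opened up (brighter).
Net change so far: 3 stops darker. Offset with the shutter speed: 1/15 → 1/8 → 1/4 → 1/2.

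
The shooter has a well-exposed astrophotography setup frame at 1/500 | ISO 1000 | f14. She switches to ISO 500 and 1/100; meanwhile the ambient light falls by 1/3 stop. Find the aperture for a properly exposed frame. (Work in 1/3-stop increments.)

Scene light: 1/3 stop darker.
ISO: 1000 → 800 → 640 → 500 — 1 stop dropped (darker).
Shutter speed: 1/500 → 1/400 → 1/320 → 1/250 → 1/200 → 1/160 → 1/125 → 1/100 — 2 1/3 stops slower (brighter).
Net so far: 1 stop brighter. Aperture: f/14 → f/16 → f/18 → f/20.

f/20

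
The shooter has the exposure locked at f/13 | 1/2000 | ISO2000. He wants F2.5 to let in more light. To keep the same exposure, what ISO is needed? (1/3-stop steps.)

Aperture: f/13 → f/11 → f/10 → f/9 → f/8 → f/7.1 → f/6.3 → f/5.6 → f/5 → f/4.5 → f/4 → f/3.5 → f/3.2 → f/2.8 → f/2.5 — 4 2/3 stops wider (brighter).
Need 4 2/3 stops darker from the ISO: 2000 → 1600 → 1250 → 1000 → 800 → 640 → 500 → 400 → 320 → 250 → 200 → 160 → 125 → 100 → 80.

ISO 80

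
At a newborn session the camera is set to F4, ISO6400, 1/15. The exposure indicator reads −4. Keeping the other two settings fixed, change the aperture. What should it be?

Underexposed by 4 stops → need 4 stops brighter.
Aperture: f/4 → f/2.8 → f/2 → f/1.4 → f/1.0.

f/1.0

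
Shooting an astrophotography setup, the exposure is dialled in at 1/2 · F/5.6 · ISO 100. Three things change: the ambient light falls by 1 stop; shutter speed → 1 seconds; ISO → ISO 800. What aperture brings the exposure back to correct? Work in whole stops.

Scene light: 1 stop darker.
Shutter speed: 1/2 → 1 — 1 stop slower (brighter).
ISO: 100 → 200 → 400 → 800 — 3 stops raised (brighter).
Net so far: 3 stops brighter. Aperture: f/5.6 → f/8 → f/11 → f/16.

f/16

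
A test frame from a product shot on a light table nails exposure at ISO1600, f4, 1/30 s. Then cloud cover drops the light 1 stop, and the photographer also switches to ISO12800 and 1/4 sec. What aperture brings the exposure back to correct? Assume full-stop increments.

f/22

Scene light: 1 stop darker.
ISO: 1600 → 3200 → 6400 → 12800 — 3 stops higher (brighter).
Shutter speed: 1/30 → 1/15 → 1/8 → 1/4 — 3 stops slower (brighter).
Net so far: 5 stops brighter. Aperture: f/4 → f/5.6 → f/8 → f/11 → f/16 → f/22.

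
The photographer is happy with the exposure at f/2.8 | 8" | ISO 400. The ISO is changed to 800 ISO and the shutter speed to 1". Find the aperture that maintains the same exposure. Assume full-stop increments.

f/1.4

ISO: 400 → 800 — 1 stop higher (brighter).
Shutter speed: 8 → 4 → 2 → 1 — 3 stops faster (darker).
Net change so far: 2 stops darker. Offset with the aperture: f/2.8 → f/2 → f/1.4.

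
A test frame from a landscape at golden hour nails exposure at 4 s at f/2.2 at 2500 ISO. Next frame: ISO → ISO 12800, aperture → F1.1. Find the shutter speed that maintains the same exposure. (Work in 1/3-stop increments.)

ISO: 2500 → 3200 → 4000 → 5000 → 6400 → 8000 → 10000 → 12800 — 2 1/3 stops raised (brighter).
Aperture: f/2.2 → f/2 → f/1.8 → f/1.6 → f/1.4 → f/1.2 → f/1.1 — 2 stops opened up (brighter).
Net change so far: 4 1/3 stops brighter. Offset with the shutter speed: 4 → 3.2 → 2.5 → 2 → 1.6 → 1.3 → 1 → 0.8 → 0.6 → 0.5 → 0.4 → 0.3 → 1/4 → 1/5.

1/5s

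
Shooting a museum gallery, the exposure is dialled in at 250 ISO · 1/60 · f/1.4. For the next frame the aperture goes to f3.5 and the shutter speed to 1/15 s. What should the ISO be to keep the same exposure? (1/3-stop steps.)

Aperture: f/1.4 → f/1.6 → f/1.8 → f/2 → f/2.2 → f/2.5 → f/2.8 → f/3.2 → f/3.5 — 2 2/3 stops stopped down (darker).
Shutter speed: 1/60 → 1/50 → 1/40 → 1/30 → 1/25 → 1/20 → 1/15 — 2 stops slower (brighter).
Net change so far: 2/3 stop darker. Offset with the ISO: 250 → 320 → 400.

ISO 400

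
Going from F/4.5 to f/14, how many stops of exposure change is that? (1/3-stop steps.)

3 1/3 stops

f/4.5 → f/5 → f/5.6 → f/6.3 → f/7.1 → f/8 → f/9 → f/10 → f/11 → f/13 → f/14 — count the steps: 10 third-stops = 3 1/3 stops.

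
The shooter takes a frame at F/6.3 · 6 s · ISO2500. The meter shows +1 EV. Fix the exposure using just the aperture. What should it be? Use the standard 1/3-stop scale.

Overexposed by 1 stop → need 1 stop darker.
Aperture: f/6.3 → f/7.1 → f/8 → f/9.

f/9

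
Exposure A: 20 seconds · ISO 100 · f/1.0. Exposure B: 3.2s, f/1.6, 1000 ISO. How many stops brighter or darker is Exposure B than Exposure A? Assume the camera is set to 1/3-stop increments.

Aperture: f/1.0 → f/1.1 → f/1.2 → f/1.4 → f/1.6 — 1 1/3 stops stopped down (darker).
Shutter speed: 20 → 15 → 13 → 10 → 8 → 6 → 5 → 4 → 3.2 — 2 2/3 stops faster (darker).
ISO: 100 → 125 → 160 → 200 → 250 → 320 → 400 → 500 → 640 → 800 → 1000 — 3 1/3 stops raised (brighter).
Net: −1 1/3 −2 2/3 +3 1/3 = −2/3 stops.

2/3 stop darker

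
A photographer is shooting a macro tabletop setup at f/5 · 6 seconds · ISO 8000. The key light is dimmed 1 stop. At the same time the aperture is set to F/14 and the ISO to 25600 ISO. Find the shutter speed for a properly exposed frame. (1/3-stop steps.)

Scene light: 1 stop darker.
Aperture: f/5 → f/5.6 → f/6.3 → f/7.1 → f/8 → f/9 → f/10 → f/11 → f/13 → f/14 — 3 stops narrower (darker).
ISO: 8000 → 10000 → 12800 → 16000 → 20000 → 25600 — 1 2/3 stops higher (brighter).
Net so far: 2 1/3 stops darker. Shutter speed: 6 → 8 → 10 → 13 → 15 → 20 → 25 → 30.

30 s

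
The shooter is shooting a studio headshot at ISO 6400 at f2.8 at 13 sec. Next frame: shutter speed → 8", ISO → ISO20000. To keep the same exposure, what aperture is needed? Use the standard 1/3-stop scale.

Shutter speed: 13 → 10 → 8 — 2/3 stop faster (darker).
ISO: 6400 → 8000 → 10000 → 12800 → 16000 → 20000 — 1 2/3 stops raised (brighter).
Net change so far: 1 stop brighter. Offset with the aperture: f/2.8 → f/3.2 → f/3.5 → f/4.

f/4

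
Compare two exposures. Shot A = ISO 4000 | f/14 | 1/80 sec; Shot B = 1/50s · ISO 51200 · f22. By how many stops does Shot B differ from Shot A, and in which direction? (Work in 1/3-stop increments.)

3 stops brighter

Aperture: f/14 → f/16 → f/18 → f/20 → f/22 — 1 1/3 stops smaller aperture (darker).
Shutter speed: 1/80 → 1/60 → 1/50 — 2/3 stop slower (brighter).
ISO: 4000 → 5000 → 6400 → 8000 → 10000 → 12800 → 16000 → 20000 → 25600 → 32000 → 40000 → 51200 — 3 2/3 stops raised (brighter).
Net: −1 1/3 +2/3 +3 2/3 = +3 stops.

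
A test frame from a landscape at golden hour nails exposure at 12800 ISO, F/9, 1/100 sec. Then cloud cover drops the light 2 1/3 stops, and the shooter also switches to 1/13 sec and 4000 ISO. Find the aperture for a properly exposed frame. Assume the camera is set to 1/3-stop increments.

f/6.3

Scene light: 2 1/3 stops darker.
Shutter speed: 1/100 → 1/80 → 1/60 → 1/50 → 1/40 → 1/30 → 1/25 → 1/20 → 1/15 → 1/13 — 3 stops slower (brighter).
ISO: 12800 → 10000 → 8000 → 6400 → 5000 → 4000 — 1 2/3 stops dropped (darker).
Net so far: 1 stop darker. Aperture: f/9 → f/8 → f/7.1 → f/6.3.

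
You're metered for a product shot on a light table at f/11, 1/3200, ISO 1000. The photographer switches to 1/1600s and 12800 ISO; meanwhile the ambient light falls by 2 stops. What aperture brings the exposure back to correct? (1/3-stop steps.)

f/29

Scene light: 2 stops darker.
Shutter speed: 1/3200 → 1/2500 → 1/2000 → 1/1600 — 1 stop slower (brighter).
ISO: 1000 → 1250 → 1600 → 2000 → 2500 → 3200 → 4000 → 5000 → 6400 → 8000 → 10000 → 12800 — 3 2/3 stops higher (brighter).
Net so far: 2 2/3 stops brighter. Aperture: f/11 → f/13 → f/14 → f/16 → f/18 → f/20 → f/22 → f/25 → f/29.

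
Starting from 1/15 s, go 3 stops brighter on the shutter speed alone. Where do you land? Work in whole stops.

Shutter speed: 1/15 → 1/8 → 1/4 → 1/2 — 3 stops longer (brighter).

1/2s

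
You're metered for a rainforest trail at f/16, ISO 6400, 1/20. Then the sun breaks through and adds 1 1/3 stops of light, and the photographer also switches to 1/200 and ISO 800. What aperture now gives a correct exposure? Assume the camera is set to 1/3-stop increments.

Scene light: 1 1/3 stops brighter.
Shutter speed: 1/20 → 1/25 → 1/30 → 1/40 → 1/50 → 1/60 → 1/80 → 1/100 → 1/125 → 1/160 → 1/200 — 3 1/3 stops faster (darker).
ISO: 6400 → 5000 → 4000 → 3200 → 2500 → 2000 → 1600 → 1250 → 1000 → 800 — 3 stops lower (darker).
Net so far: 5 stops darker. Aperture: f/16 → f/14 → f/13 → f/11 → f/10 → f/9 → f/8 → f/7.1 → f/6.3 → f/5.6 → f/5 → f/4.5 → f/4 → f/3.5 → f/3.2 → f/2.8.

f/2.8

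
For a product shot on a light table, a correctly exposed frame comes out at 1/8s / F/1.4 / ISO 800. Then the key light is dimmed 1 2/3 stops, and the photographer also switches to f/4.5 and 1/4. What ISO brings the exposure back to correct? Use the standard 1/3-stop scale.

ISO 12800

Scene light: 1 2/3 stops darker.
Aperture: f/1.4 → f/1.6 → f/1.8 → f/2 → f/2.2 → f/2.5 → f/2.8 → f/3.2 → f/3.5 → f/4 → f/4.5 — 3 1/3 stops smaller aperture (darker).
Shutter speed: 1/8 → 1/6 → 1/5 → 1/4 — 1 stop longer (brighter).
Net so far: 4 stops darker. ISO: 800 → 1000 → 1250 → 1600 → 2000 → 2500 → 3200 → 4000 → 5000 → 6400 → 8000 → 10000 → 12800.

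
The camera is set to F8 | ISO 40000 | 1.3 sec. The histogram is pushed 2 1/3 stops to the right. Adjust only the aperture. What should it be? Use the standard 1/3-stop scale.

Overexposed by 2 1/3 stops → need 2 1/3 stops darker.
Aperture: f/8 → f/9 → f/10 → f/11 → f/13 → f/14 → f/16 → f/18.

f/18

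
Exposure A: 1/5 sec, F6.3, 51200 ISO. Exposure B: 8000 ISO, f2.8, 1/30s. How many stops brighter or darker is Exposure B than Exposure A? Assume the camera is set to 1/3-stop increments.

Aperture: f/6.3 → f/5.6 → f/5 → f/4.5 → f/4 → f/3.5 → f/3.2 → f/2.8 — 2 1/3 stops opened up (brighter).
Shutter speed: 1/5 → 1/6 → 1/8 → 1/10 → 1/13 → 1/15 → 1/20 → 1/25 → 1/30 — 2 2/3 stops faster (darker).
ISO: 51200 → 40000 → 32000 → 25600 → 20000 → 16000 → 12800 → 10000 → 8000 — 2 2/3 stops lower (darker).
Net: +2 1/3 −2 2/3 −2 2/3 = −3 stops.

3 stops darker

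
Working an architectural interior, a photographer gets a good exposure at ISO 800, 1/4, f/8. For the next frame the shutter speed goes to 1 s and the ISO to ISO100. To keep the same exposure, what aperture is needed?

Shutter speed: 1/4 → 1/2 → 1 — 2 stops longer (brighter).
ISO: 800 → 400 → 200 → 100 — 3 stops lower (darker).
Net change so far: 1 stop darker. Offset with the aperture: f/8 → f/5.6.

f/5.6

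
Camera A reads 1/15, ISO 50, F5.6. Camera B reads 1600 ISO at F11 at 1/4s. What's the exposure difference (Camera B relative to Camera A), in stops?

Aperture: f/5.6 → f/8 → f/11 — 2 stops smaller aperture (darker).
Shutter speed: 1/15 → 1/8 → 1/4 — 2 stops longer (brighter).
ISO: 50 → 100 → 200 → 400 → 800 → 1600 — 5 stops raised (brighter).
Net: −2 +2 +5 = +5 stops.

5 stops brighter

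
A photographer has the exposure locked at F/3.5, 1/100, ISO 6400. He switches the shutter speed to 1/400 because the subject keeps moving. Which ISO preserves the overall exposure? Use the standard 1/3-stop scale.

Shutter speed: 1/100 → 1/125 → 1/160 → 1/200 → 1/250 → 1/320 → 1/400 — 2 stops faster (darker).
Need 2 stops brighter from the ISO: 6400 → 8000 → 10000 → 12800 → 16000 → 20000 → 25600.

ISO 25600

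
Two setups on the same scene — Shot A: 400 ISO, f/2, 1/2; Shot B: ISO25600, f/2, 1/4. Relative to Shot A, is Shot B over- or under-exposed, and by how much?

5 stops brighter

Aperture: unchanged.
Shutter speed: 1/2 → 1/4 — 1 stop faster (darker).
ISO: 400 → 800 → 1600 → 3200 → 6400 → 12800 → 25600 — 6 stops raised (brighter).
Net: −1 +6 = +5 stops.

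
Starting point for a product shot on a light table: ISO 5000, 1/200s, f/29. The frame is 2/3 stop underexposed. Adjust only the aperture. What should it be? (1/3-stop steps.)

f/22

Underexposed by 2/3 stop → need 2/3 stop brighter.
Aperture: f/29 → f/25 → f/22.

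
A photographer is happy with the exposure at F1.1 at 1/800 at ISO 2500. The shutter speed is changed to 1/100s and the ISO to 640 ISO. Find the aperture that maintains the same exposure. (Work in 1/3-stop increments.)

f/1.6

Shutter speed: 1/800 → 1/640 → 1/500 → 1/400 → 1/320 → 1/250 → 1/200 → 1/160 → 1/125 → 1/100 — 3 stops longer (brighter).
ISO: 2500 → 2000 → 1600 → 1250 → 1000 → 800 → 640 — 2 stops lower (darker).
Net change so far: 1 stop brighter. Offset with the aperture: f/1.1 → f/1.2 → f/1.4 → f/1.6.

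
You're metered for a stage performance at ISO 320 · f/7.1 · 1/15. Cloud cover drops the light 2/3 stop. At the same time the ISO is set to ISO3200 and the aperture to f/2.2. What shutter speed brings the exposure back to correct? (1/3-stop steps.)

1/1000s

Scene light: 2/3 stop darker.
ISO: 320 → 400 → 500 → 640 → 800 → 1000 → 1250 → 1600 → 2000 → 2500 → 3200 — 3 1/3 stops raised (brighter).
Aperture: f/7.1 → f/6.3 → f/5.6 → f/5 → f/4.5 → f/4 → f/3.5 → f/3.2 → f/2.8 → f/2.5 → f/2.2 — 3 1/3 stops larger aperture (brighter).
Net so far: 6 stops brighter. Shutter speed: 1/15 → 1/20 → 1/25 → 1/30 → 1/40 → 1/50 → 1/60 → 1/80 → 1/100 → 1/125 → 1/160 → 1/200 → 1/250 → 1/320 → 1/400 → 1/500 → 1/640 → 1/800 → 1/1000.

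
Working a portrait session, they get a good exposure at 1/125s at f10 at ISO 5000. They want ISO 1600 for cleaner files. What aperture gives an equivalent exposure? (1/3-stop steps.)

ISO: 5000 → 4000 → 3200 → 2500 → 2000 → 1600 — 1 2/3 stops lower (darker).
Need 1 2/3 stops brighter from the aperture: f/10 → f/9 → f/8 → f/7.1 → f/6.3 → f/5.6.

f/5.6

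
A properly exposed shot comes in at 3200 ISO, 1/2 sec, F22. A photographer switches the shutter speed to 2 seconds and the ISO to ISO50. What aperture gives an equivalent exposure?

Shutter speed: 1/2 → 1 → 2 — 2 stops longer (brighter).
ISO: 3200 → 1600 → 800 → 400 → 200 → 100 → 50 — 6 stops lower (darker).
Net change so far: 4 stops darker. Offset with the aperture: f/22 → f/16 → f/11 → f/8 → f/5.6.

f/5.6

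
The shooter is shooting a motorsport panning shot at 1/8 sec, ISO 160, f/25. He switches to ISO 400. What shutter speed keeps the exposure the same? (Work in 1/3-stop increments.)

1/20s

ISO: 160 → 200 → 250 → 320 → 400 — 1 1/3 stops higher (brighter).
Need 1 1/3 stops darker from the shutter speed: 1/8 → 1/10 → 1/13 → 1/15 → 1/20.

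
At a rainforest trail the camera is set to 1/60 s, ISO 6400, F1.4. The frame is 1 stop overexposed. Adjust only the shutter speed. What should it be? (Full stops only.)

Overexposed by 1 stop → need 1 stop darker.
Shutter speed: 1/60 → 1/125.

1/125s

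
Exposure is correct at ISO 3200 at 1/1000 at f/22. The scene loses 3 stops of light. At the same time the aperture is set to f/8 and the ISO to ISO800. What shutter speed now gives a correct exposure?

Scene light: 3 stops darker.
Aperture: f/22 → f/16 → f/11 → f/8 — 3 stops opened up (brighter).
ISO: 3200 → 1600 → 800 — 2 stops dropped (darker).
Net so far: 2 stops darker. Shutter speed: 1/1000 → 1/500 → 1/250.

1/250s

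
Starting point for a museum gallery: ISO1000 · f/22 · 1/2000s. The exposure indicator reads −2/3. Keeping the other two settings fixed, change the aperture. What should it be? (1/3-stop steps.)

Underexposed by 2/3 stop → need 2/3 stop brighter.
Aperture: f/22 → f/20 → f/18.

f/18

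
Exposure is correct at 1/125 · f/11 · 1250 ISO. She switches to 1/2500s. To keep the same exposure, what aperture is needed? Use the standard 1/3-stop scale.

f/2.5

Shutter speed: 1/125 → 1/160 → 1/200 → 1/250 → 1/320 → 1/400 → 1/500 → 1/640 → 1/800 → 1/1000 → 1/1250 → 1/1600 → 1/2000 → 1/2500 — 4 1/3 stops shorter (darker).
Need 4 1/3 stops brighter from the aperture: f/11 → f/10 → f/9 → f/8 → f/7.1 → f/6.3 → f/5.6 → f/5 → f/4.5 → f/4 → f/3.5 → f/3.2 → f/2.8 → f/2.5.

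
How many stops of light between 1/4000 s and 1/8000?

1 stop

1/4000 → 1/8000 — count the steps: 1 stop.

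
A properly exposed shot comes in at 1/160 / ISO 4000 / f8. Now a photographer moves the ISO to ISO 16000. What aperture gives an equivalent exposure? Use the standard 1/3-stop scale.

ISO: 4000 → 5000 → 6400 → 8000 → 10000 → 12800 → 16000 — 2 stops raised (brighter).
Need 2 stops darker from the aperture: f/8 → f/9 → f/10 → f/11 → f/13 → f/14 → f/16.

f/16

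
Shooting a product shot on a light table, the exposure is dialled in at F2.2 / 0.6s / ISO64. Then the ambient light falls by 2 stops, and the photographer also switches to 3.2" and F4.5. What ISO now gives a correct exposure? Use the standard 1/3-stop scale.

ISO 200

Scene light: 2 stops darker.
Shutter speed: 0.6 → 0.8 → 1 → 1.3 → 1.6 → 2 → 2.5 → 3.2 — 2 1/3 stops slower (brighter).
Aperture: f/2.2 → f/2.5 → f/2.8 → f/3.2 → f/3.5 → f/4 → f/4.5 — 2 stops smaller aperture (darker).
Net so far: 1 2/3 stops darker. ISO: 64 → 80 → 100 → 125 → 160 → 200.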